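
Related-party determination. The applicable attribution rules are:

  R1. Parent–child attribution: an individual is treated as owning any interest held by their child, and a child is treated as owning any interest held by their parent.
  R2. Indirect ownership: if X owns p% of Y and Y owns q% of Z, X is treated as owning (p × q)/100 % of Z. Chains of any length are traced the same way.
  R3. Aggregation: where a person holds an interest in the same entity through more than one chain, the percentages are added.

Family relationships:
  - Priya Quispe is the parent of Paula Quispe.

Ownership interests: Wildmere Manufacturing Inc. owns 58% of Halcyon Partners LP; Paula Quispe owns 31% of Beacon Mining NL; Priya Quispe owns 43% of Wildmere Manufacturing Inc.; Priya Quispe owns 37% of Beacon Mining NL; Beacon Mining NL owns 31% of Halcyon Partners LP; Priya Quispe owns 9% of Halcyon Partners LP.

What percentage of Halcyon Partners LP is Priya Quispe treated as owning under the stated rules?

By parent–child attribution (R1), Priya Quispe is treated as also owning Paula Quispe's interest in Beacon Mining NL, giving 37% + 31% = 68%.
Chain via Beacon Mining NL (R2): 68% × 31% = 21.08% of Halcyon Partners LP.
Chain via Wildmere Manufacturing Inc. (R2): 43% × 58% = 24.94% of Halcyon Partners LP.
Direct interest in Halcyon Partners LP: 9%.
Aggregating (R3): 21.08% + 24.94% + 9% = 55.02%.

55.02%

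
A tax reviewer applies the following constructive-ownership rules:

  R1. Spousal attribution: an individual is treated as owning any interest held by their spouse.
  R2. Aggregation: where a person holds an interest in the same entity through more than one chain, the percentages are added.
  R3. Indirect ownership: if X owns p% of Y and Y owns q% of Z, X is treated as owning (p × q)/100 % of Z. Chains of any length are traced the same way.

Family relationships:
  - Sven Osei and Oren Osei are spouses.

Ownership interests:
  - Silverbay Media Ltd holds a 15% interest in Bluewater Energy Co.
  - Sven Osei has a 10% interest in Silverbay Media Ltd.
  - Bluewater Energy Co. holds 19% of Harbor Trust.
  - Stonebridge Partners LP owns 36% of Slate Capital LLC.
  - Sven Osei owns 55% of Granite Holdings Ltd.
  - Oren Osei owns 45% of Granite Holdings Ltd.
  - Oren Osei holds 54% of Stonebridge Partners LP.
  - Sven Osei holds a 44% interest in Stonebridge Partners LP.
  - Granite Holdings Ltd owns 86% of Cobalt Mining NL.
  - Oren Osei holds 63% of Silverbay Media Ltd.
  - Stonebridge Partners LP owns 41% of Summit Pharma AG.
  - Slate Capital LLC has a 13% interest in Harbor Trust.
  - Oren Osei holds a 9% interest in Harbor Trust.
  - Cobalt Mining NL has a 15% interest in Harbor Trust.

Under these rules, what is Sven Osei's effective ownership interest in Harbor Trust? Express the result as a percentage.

28.5669%

By spousal attribution (R1), Sven Osei is treated as also owning Oren Osei's interest in Stonebridge Partners LP, giving 44% + 54% = 98%.
By spousal attribution (R1), Sven Osei is treated as also owning Oren Osei's interest in Granite Holdings Ltd, giving 55% + 45% = 100%.
By spousal attribution (R1), Sven Osei is treated as also owning Oren Osei's interest in Silverbay Media Ltd, giving 10% + 63% = 73%.
By spousal attribution (R1), Sven Osei is treated as owning Oren Osei's 9% interest in Harbor Trust.
Chain via Stonebridge Partners LP → Slate Capital LLC (R3): 98% × 36% × 13% = 4.5864% of Harbor Trust.
Chain via Granite Holdings Ltd → Cobalt Mining NL (R3): 100% × 86% × 15% = 12.9% of Harbor Trust.
Chain via Silverbay Media Ltd → Bluewater Energy Co. (R3): 73% × 15% × 19% = 2.0805% of Harbor Trust.
Direct interest in Harbor Trust: 9%.
Aggregating (R2): 4.5864% + 12.9% + 2.0805% + 9% = 28.5669%.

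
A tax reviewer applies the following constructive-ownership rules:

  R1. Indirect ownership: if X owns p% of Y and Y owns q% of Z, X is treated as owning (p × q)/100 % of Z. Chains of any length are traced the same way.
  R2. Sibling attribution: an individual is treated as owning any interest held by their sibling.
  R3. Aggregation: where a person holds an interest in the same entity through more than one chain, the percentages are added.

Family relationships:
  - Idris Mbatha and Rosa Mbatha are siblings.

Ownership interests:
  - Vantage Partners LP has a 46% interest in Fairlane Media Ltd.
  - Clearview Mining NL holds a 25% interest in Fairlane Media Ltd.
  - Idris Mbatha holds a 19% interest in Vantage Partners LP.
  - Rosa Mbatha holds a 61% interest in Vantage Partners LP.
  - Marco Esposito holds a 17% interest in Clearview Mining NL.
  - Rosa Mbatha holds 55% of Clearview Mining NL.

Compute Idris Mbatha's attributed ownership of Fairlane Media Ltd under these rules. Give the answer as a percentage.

50.55%

By sibling attribution (R2), Idris Mbatha is treated as also owning Rosa Mbatha's interest in Vantage Partners LP, giving 19% + 61% = 80%.
By sibling attribution (R2), Idris Mbatha is treated as owning Rosa Mbatha's 55% interest in Clearview Mining NL.
Chain via Vantage Partners LP (R1): 80% × 46% = 36.8% of Fairlane Media Ltd.
Chain via Clearview Mining NL (R1): 55% × 25% = 13.75% of Fairlane Media Ltd.
Aggregating (R3): 36.8% + 13.75% = 50.55%.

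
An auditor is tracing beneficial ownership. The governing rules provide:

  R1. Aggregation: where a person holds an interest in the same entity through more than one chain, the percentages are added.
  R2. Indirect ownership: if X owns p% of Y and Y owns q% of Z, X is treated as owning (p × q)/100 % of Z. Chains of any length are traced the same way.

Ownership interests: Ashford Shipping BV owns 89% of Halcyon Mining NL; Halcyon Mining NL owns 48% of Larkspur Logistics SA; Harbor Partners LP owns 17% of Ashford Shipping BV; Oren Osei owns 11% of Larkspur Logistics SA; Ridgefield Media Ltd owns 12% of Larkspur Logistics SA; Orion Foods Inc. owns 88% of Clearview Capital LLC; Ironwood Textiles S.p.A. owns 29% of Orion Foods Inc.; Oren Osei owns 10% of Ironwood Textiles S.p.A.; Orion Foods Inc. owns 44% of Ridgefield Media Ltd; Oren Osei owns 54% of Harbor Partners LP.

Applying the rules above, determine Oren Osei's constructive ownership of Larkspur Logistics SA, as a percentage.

Chain via Ironwood Textiles S.p.A. → Orion Foods Inc. → Ridgefield Media Ltd (R2): 10% × 29% × 44% × 12% = 0.15312% of Larkspur Logistics SA.
Chain via Harbor Partners LP → Ashford Shipping BV → Halcyon Mining NL (R2): 54% × 17% × 89% × 48% = 3.921696% of Larkspur Logistics SA.
Direct interest in Larkspur Logistics SA: 11%.
Aggregating (R1): 0.15312% + 3.921696% + 11% = 15.074816%.

15.074816%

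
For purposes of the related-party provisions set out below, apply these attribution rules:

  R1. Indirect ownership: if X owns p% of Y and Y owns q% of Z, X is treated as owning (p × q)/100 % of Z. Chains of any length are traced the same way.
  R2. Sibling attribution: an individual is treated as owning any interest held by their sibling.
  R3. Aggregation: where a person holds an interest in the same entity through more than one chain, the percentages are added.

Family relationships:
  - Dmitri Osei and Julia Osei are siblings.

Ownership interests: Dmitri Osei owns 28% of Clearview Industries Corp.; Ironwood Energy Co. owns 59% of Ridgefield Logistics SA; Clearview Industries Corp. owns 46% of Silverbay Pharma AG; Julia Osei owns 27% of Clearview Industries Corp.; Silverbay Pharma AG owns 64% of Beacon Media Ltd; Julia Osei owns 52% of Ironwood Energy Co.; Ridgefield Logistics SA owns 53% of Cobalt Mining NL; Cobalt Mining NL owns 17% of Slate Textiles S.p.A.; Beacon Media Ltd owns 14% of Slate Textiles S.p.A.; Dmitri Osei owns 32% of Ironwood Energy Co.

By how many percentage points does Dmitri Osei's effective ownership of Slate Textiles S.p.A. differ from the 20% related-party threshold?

13.267764

By sibling attribution (R2), Dmitri Osei is treated as also owning Julia Osei's interest in Ironwood Energy Co, giving 32% + 52% = 84%.
By sibling attribution (R2), Dmitri Osei is treated as also owning Julia Osei's interest in Clearview Industries Corp, giving 28% + 27% = 55%.
Chain via Ironwood Energy Co. → Ridgefield Logistics SA → Cobalt Mining NL (R1): 84% × 59% × 53% × 17% = 4.465356% of Slate Textiles S.p.A.
Chain via Clearview Industries Corp. → Silverbay Pharma AG → Beacon Media Ltd (R1): 55% × 46% × 64% × 14% = 2.26688% of Slate Textiles S.p.A.
Aggregating (R3): 4.465356% + 2.26688% = 6.732236%.
6.732236% falls short of the 20% threshold by 13.267764 percentage points.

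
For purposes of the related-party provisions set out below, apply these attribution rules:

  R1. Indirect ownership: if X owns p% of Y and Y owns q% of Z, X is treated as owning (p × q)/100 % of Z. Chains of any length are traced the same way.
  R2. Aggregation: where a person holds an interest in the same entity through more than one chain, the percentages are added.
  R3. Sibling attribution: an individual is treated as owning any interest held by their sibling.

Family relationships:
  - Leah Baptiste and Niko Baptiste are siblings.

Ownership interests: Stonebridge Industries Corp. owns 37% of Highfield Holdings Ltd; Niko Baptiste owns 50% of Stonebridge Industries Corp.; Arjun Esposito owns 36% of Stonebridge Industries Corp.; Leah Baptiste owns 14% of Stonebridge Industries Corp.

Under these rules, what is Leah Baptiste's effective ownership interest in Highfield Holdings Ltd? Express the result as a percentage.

23.68%

By sibling attribution (R3), Leah Baptiste is treated as also owning Niko Baptiste's interest in Stonebridge Industries Corp, giving 14% + 50% = 64%.
Chain via Stonebridge Industries Corp. (R1): 64% × 37% = 23.68% of Highfield Holdings Ltd.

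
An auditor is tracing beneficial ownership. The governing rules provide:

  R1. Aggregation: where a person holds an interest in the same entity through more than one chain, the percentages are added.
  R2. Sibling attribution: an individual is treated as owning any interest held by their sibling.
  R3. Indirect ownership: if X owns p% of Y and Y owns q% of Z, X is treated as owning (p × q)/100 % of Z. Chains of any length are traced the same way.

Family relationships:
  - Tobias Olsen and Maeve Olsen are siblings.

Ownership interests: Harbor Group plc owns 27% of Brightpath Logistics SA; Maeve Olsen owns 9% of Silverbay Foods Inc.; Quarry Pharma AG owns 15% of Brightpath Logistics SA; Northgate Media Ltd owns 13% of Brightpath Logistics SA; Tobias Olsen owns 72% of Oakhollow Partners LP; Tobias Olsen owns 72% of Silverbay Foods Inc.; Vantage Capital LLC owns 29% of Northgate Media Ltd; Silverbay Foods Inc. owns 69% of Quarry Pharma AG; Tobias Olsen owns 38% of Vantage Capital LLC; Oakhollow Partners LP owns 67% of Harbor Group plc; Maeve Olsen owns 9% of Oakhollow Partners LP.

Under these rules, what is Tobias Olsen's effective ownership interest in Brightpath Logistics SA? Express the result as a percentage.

By sibling attribution (R2), Tobias Olsen is treated as also owning Maeve Olsen's interest in Oakhollow Partners LP, giving 72% + 9% = 81%.
By sibling attribution (R2), Tobias Olsen is treated as also owning Maeve Olsen's interest in Silverbay Foods Inc, giving 72% + 9% = 81%.
Chain via Oakhollow Partners LP → Harbor Group plc (R3): 81% × 67% × 27% = 14.6529% of Brightpath Logistics SA.
Chain via Vantage Capital LLC → Northgate Media Ltd (R3): 38% × 29% × 13% = 1.4326% of Brightpath Logistics SA.
Chain via Silverbay Foods Inc. → Quarry Pharma AG (R3): 81% × 69% × 15% = 8.3835% of Brightpath Logistics SA.
Aggregating (R1): 14.6529% + 1.4326% + 8.3835% = 24.469%.

24.469%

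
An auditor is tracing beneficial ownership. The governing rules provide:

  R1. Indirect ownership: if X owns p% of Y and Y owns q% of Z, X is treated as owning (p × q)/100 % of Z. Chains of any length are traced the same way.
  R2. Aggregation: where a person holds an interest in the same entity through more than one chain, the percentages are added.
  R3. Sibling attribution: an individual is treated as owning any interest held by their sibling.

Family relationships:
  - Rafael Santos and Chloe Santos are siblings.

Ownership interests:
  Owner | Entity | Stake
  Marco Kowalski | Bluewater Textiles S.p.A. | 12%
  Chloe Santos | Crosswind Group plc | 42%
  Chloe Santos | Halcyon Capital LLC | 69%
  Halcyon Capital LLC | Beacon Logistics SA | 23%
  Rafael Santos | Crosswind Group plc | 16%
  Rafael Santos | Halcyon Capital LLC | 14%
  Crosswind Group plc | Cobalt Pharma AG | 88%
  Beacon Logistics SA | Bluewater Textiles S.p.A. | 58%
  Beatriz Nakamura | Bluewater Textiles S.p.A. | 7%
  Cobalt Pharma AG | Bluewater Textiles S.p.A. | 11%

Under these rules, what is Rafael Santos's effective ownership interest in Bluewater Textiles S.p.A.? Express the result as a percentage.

16.6866%

By sibling attribution (R3), Rafael Santos is treated as also owning Chloe Santos's interest in Halcyon Capital LLC, giving 14% + 69% = 83%.
By sibling attribution (R3), Rafael Santos is treated as also owning Chloe Santos's interest in Crosswind Group plc, giving 16% + 42% = 58%.
Chain via Halcyon Capital LLC → Beacon Logistics SA (R1): 83% × 23% × 58% = 11.0722% of Bluewater Textiles S.p.A.
Chain via Crosswind Group plc → Cobalt Pharma AG (R1): 58% × 88% × 11% = 5.6144% of Bluewater Textiles S.p.A.
Aggregating (R2): 11.0722% + 5.6144% = 16.6866%.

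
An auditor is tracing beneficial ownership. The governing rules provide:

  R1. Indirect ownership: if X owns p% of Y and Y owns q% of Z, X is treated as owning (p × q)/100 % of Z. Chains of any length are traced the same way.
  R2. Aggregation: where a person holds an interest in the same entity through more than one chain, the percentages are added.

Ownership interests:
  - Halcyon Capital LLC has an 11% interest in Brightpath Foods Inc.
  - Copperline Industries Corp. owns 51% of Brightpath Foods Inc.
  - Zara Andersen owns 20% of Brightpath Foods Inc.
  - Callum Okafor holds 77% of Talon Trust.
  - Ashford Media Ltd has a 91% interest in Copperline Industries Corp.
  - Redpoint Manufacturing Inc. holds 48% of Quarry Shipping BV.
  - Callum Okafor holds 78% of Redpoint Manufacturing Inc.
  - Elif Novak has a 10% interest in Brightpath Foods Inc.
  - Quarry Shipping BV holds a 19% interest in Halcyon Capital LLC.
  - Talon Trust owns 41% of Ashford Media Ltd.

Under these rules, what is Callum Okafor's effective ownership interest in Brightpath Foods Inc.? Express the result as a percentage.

15.434133%

Chain via Talon Trust → Ashford Media Ltd → Copperline Industries Corp. (R1): 77% × 41% × 91% × 51% = 14.651637% of Brightpath Foods Inc.
Chain via Redpoint Manufacturing Inc. → Quarry Shipping BV → Halcyon Capital LLC (R1): 78% × 48% × 19% × 11% = 0.782496% of Brightpath Foods Inc.
Aggregating (R2): 14.651637% + 0.782496% = 15.434133%.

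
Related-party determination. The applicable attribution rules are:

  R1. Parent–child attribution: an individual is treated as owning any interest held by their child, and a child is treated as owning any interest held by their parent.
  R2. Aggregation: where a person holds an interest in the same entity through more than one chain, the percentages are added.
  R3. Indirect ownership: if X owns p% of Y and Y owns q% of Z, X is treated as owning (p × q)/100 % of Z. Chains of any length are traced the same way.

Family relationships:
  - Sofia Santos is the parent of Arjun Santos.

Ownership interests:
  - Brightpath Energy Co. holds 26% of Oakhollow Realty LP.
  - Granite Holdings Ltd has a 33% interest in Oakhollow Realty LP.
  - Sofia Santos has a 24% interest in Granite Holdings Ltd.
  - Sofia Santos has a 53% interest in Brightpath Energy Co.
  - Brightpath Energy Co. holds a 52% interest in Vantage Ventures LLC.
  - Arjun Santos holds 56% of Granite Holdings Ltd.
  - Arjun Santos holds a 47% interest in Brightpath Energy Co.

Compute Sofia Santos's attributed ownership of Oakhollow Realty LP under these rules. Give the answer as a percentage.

By parent–child attribution (R1), Sofia Santos is treated as also owning Arjun Santos's interest in Granite Holdings Ltd, giving 24% + 56% = 80%.
By parent–child attribution (R1), Sofia Santos is treated as also owning Arjun Santos's interest in Brightpath Energy Co, giving 53% + 47% = 100%.
Chain via Granite Holdings Ltd (R3): 80% × 33% = 26.4% of Oakhollow Realty LP.
Chain via Brightpath Energy Co. (R3): 100% × 26% = 26% of Oakhollow Realty LP.
Aggregating (R2): 26.4% + 26% = 52.4%.

52.4%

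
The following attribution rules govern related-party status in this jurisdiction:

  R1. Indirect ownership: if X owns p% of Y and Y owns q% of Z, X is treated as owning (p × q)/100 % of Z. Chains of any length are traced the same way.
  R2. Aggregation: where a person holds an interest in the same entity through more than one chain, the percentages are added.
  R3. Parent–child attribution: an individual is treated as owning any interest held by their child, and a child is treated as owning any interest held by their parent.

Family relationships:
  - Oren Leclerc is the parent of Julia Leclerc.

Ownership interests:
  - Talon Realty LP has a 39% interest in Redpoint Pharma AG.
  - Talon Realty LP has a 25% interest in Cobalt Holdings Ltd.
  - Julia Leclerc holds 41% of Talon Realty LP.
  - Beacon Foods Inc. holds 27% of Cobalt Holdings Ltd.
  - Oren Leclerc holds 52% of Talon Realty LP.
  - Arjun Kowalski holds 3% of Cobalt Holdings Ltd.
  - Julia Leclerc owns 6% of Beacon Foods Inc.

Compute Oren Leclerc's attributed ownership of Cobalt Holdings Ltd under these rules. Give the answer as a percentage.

24.87%

By parent–child attribution (R3), Oren Leclerc is treated as also owning Julia Leclerc's interest in Talon Realty LP, giving 52% + 41% = 93%.
By parent–child attribution (R3), Oren Leclerc is treated as owning Julia Leclerc's 6% interest in Beacon Foods Inc.
Chain via Talon Realty LP (R1): 93% × 25% = 23.25% of Cobalt Holdings Ltd.
Chain via Beacon Foods Inc. (R1): 6% × 27% = 1.62% of Cobalt Holdings Ltd.
Aggregating (R2): 23.25% + 1.62% = 24.87%.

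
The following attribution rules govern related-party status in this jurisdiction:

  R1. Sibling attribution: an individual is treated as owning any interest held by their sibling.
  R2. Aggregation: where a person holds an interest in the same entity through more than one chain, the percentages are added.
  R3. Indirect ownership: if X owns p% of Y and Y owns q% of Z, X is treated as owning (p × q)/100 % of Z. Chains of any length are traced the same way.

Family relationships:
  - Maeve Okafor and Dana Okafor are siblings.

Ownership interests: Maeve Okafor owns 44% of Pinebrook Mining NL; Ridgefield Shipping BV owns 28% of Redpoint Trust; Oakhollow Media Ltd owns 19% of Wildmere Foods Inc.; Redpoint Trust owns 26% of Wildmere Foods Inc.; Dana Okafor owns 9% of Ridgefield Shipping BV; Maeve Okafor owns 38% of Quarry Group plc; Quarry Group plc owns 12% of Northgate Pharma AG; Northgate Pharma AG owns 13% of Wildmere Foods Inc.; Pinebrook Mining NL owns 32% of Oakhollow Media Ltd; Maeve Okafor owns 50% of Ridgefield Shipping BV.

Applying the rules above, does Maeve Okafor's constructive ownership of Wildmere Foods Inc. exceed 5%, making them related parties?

Yes

By sibling attribution (R1), Maeve Okafor is treated as also owning Dana Okafor's interest in Ridgefield Shipping BV, giving 50% + 9% = 59%.
Chain via Pinebrook Mining NL → Oakhollow Media Ltd (R3): 44% × 32% × 19% = 2.6752% of Wildmere Foods Inc.
Chain via Ridgefield Shipping BV → Redpoint Trust (R3): 59% × 28% × 26% = 4.2952% of Wildmere Foods Inc.
Chain via Quarry Group plc → Northgate Pharma AG (R3): 38% × 12% × 13% = 0.5928% of Wildmere Foods Inc.
Aggregating (R2): 2.6752% + 4.2952% + 0.5928% = 7.5632%.
7.5632% exceeds the 5% threshold, so Maeve is a related party to Wildmere Foods Inc.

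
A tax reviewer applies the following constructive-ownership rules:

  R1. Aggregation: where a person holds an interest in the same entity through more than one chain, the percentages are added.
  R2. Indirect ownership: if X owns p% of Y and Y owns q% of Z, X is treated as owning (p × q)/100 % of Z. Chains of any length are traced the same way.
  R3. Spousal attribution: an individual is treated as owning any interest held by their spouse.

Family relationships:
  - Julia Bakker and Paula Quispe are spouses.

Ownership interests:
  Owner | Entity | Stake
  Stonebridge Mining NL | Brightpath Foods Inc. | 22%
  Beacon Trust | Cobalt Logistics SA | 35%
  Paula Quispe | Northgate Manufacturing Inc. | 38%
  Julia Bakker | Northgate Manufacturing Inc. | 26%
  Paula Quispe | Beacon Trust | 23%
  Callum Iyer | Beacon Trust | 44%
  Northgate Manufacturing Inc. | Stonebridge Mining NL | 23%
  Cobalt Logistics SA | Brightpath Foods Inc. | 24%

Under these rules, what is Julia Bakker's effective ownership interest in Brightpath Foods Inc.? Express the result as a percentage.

By spousal attribution (R3), Julia Bakker is treated as also owning Paula Quispe's interest in Northgate Manufacturing Inc, giving 26% + 38% = 64%.
By spousal attribution (R3), Julia Bakker is treated as owning Paula Quispe's 23% interest in Beacon Trust.
Chain via Northgate Manufacturing Inc. → Stonebridge Mining NL (R2): 64% × 23% × 22% = 3.2384% of Brightpath Foods Inc.
Chain via Beacon Trust → Cobalt Logistics SA (R2): 23% × 35% × 24% = 1.932% of Brightpath Foods Inc.
Aggregating (R1): 3.2384% + 1.932% = 5.1704%.

5.1704%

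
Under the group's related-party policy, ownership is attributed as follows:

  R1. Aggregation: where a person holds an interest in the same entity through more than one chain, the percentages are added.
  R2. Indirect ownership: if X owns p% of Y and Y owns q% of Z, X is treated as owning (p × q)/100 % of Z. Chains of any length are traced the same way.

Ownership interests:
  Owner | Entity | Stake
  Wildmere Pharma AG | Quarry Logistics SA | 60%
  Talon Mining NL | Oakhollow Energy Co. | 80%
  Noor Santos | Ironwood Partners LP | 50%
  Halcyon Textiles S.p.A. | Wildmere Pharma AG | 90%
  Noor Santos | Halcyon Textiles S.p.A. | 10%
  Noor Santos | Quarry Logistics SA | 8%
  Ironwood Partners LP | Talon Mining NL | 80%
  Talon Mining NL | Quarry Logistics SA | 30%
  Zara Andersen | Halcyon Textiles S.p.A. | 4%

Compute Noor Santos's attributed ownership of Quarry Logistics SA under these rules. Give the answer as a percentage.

Chain via Halcyon Textiles S.p.A. → Wildmere Pharma AG (R2): 10% × 90% × 60% = 5.4% of Quarry Logistics SA.
Chain via Ironwood Partners LP → Talon Mining NL (R2): 50% × 80% × 30% = 12% of Quarry Logistics SA.
Direct interest in Quarry Logistics SA: 8%.
Aggregating (R1): 5.4% + 12% + 8% = 25.4%.

25.4%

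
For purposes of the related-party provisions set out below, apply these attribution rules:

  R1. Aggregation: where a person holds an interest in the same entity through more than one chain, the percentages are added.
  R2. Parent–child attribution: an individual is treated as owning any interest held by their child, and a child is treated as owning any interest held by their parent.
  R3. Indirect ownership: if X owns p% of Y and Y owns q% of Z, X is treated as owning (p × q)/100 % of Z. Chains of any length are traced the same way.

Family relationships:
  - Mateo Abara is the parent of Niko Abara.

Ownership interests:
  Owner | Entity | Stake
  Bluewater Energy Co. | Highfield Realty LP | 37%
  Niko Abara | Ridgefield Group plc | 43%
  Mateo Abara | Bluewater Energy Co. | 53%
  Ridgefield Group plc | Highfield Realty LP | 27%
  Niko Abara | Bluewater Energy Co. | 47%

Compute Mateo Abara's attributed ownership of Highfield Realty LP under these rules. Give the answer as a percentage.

48.61%

By parent–child attribution (R2), Mateo Abara is treated as also owning Niko Abara's interest in Bluewater Energy Co, giving 53% + 47% = 100%.
By parent–child attribution (R2), Mateo Abara is treated as owning Niko Abara's 43% interest in Ridgefield Group plc.
Chain via Bluewater Energy Co. (R3): 100% × 37% = 37% of Highfield Realty LP.
Chain via Ridgefield Group plc (R3): 43% × 27% = 11.61% of Highfield Realty LP.
Aggregating (R1): 37% + 11.61% = 48.61%.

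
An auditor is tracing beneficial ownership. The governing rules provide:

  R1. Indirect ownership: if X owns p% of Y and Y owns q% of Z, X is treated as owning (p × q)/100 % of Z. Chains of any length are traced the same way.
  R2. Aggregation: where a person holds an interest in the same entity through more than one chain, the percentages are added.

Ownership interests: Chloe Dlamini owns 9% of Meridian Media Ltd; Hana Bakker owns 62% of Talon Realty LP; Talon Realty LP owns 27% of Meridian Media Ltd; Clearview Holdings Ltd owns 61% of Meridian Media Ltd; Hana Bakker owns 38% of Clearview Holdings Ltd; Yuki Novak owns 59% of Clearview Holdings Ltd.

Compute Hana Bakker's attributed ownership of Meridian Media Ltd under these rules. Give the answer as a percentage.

Chain via Clearview Holdings Ltd (R1): 38% × 61% = 23.18% of Meridian Media Ltd.
Chain via Talon Realty LP (R1): 62% × 27% = 16.74% of Meridian Media Ltd.
Aggregating (R2): 23.18% + 16.74% = 39.92%.

39.92%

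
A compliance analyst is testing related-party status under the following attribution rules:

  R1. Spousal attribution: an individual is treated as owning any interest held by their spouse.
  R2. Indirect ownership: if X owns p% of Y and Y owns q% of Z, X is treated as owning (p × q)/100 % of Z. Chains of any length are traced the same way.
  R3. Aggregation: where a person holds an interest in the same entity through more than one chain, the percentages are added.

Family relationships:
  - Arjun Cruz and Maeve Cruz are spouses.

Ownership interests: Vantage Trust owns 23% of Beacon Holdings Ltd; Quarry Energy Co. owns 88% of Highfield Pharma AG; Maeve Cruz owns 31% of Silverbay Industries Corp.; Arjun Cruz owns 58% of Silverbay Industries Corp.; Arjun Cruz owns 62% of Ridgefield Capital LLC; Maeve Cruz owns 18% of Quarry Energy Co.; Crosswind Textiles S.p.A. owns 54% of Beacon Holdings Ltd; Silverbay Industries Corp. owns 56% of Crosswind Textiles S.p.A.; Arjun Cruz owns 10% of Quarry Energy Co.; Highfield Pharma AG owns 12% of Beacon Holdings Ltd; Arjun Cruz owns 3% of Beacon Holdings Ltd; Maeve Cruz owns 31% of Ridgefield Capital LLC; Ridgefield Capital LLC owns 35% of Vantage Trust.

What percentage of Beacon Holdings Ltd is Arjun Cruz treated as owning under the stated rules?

40.3569%

By spousal attribution (R1), Arjun Cruz is treated as also owning Maeve Cruz's interest in Quarry Energy Co, giving 10% + 18% = 28%.
By spousal attribution (R1), Arjun Cruz is treated as also owning Maeve Cruz's interest in Silverbay Industries Corp, giving 58% + 31% = 89%.
By spousal attribution (R1), Arjun Cruz is treated as also owning Maeve Cruz's interest in Ridgefield Capital LLC, giving 62% + 31% = 93%.
Chain via Quarry Energy Co. → Highfield Pharma AG (R2): 28% × 88% × 12% = 2.9568% of Beacon Holdings Ltd.
Chain via Silverbay Industries Corp. → Crosswind Textiles S.p.A. (R2): 89% × 56% × 54% = 26.9136% of Beacon Holdings Ltd.
Chain via Ridgefield Capital LLC → Vantage Trust (R2): 93% × 35% × 23% = 7.4865% of Beacon Holdings Ltd.
Direct interest in Beacon Holdings Ltd: 3%.
Aggregating (R3): 2.9568% + 26.9136% + 7.4865% + 3% = 40.3569%.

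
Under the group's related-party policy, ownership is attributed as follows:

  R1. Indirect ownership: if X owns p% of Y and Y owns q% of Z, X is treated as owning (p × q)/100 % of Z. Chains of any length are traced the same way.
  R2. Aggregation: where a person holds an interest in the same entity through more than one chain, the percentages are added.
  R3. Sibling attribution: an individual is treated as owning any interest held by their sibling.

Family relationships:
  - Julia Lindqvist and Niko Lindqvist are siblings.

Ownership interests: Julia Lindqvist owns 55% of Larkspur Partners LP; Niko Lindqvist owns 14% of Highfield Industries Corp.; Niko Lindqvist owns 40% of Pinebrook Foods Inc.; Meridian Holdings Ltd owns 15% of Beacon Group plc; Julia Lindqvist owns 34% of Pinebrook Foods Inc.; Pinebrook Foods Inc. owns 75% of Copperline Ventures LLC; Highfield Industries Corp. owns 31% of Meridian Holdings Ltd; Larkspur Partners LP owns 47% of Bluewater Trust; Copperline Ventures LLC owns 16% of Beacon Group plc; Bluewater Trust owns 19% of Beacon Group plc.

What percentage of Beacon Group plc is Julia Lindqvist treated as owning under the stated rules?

By sibling attribution (R3), Julia Lindqvist is treated as also owning Niko Lindqvist's interest in Pinebrook Foods Inc, giving 34% + 40% = 74%.
By sibling attribution (R3), Julia Lindqvist is treated as owning Niko Lindqvist's 14% interest in Highfield Industries Corp.
Chain via Larkspur Partners LP → Bluewater Trust (R1): 55% × 47% × 19% = 4.9115% of Beacon Group plc.
Chain via Pinebrook Foods Inc. → Copperline Ventures LLC (R1): 74% × 75% × 16% = 8.88% of Beacon Group plc.
Chain via Highfield Industries Corp. → Meridian Holdings Ltd (R1): 14% × 31% × 15% = 0.651% of Beacon Group plc.
Aggregating (R2): 4.9115% + 8.88% + 0.651% = 14.4425%.

14.4425%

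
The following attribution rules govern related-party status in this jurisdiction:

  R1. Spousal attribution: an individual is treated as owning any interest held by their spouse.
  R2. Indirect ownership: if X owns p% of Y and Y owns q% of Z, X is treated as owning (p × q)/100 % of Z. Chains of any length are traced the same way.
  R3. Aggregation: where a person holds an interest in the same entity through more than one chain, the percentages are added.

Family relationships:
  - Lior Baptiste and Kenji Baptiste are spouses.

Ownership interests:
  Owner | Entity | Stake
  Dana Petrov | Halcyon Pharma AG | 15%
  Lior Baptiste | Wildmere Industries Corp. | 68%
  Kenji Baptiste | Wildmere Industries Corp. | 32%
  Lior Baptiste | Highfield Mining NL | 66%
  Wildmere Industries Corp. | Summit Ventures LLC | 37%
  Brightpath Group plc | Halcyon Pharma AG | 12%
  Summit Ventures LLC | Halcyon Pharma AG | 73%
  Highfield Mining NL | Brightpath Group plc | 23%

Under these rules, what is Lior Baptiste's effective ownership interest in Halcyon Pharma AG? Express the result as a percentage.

By spousal attribution (R1), Lior Baptiste is treated as also owning Kenji Baptiste's interest in Wildmere Industries Corp, giving 68% + 32% = 100%.
Chain via Wildmere Industries Corp. → Summit Ventures LLC (R2): 100% × 37% × 73% = 27.01% of Halcyon Pharma AG.
Chain via Highfield Mining NL → Brightpath Group plc (R2): 66% × 23% × 12% = 1.8216% of Halcyon Pharma AG.
Aggregating (R3): 27.01% + 1.8216% = 28.8316%.

28.8316%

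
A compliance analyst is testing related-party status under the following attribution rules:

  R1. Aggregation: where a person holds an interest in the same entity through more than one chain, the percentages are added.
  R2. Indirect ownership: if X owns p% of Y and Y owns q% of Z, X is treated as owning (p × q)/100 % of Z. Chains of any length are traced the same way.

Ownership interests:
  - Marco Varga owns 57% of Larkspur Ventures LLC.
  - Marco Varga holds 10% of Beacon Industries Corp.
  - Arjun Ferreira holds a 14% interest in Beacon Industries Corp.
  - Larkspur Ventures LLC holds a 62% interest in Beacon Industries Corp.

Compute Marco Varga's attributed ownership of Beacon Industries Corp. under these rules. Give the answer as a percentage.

45.34%

Chain via Larkspur Ventures LLC (R2): 57% × 62% = 35.34% of Beacon Industries Corp.
Direct interest in Beacon Industries Corp: 10%.
Aggregating (R1): 35.34% + 10% = 45.34%.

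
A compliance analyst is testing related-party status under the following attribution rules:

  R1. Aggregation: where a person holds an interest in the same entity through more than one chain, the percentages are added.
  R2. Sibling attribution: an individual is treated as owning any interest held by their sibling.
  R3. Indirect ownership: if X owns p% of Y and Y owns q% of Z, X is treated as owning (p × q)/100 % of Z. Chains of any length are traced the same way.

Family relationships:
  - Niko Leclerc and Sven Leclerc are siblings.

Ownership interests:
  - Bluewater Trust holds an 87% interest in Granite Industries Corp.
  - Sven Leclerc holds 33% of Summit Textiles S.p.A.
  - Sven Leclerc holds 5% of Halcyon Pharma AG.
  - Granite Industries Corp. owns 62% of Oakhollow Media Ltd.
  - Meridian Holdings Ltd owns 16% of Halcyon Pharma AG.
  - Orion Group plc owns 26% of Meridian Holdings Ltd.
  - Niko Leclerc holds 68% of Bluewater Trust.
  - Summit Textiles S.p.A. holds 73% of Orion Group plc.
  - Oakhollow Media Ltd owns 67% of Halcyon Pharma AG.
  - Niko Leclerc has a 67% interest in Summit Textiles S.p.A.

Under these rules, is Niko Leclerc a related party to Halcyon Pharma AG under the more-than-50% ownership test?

By sibling attribution (R2), Niko Leclerc is treated as also owning Sven Leclerc's interest in Summit Textiles S.p.A, giving 67% + 33% = 100%.
By sibling attribution (R2), Niko Leclerc is treated as owning Sven Leclerc's 5% interest in Halcyon Pharma AG.
Chain via Summit Textiles S.p.A. → Orion Group plc → Meridian Holdings Ltd (R3): 100% × 73% × 26% × 16% = 3.0368% of Halcyon Pharma AG.
Chain via Bluewater Trust → Granite Industries Corp. → Oakhollow Media Ltd (R3): 68% × 87% × 62% × 67% = 24.575064% of Halcyon Pharma AG.
Direct interest in Halcyon Pharma AG: 5%.
Aggregating (R1): 3.0368% + 24.575064% + 5% = 32.611864%.
32.611864% does not exceed the 50% threshold, so Niko is not a related party to Halcyon Pharma AG.

No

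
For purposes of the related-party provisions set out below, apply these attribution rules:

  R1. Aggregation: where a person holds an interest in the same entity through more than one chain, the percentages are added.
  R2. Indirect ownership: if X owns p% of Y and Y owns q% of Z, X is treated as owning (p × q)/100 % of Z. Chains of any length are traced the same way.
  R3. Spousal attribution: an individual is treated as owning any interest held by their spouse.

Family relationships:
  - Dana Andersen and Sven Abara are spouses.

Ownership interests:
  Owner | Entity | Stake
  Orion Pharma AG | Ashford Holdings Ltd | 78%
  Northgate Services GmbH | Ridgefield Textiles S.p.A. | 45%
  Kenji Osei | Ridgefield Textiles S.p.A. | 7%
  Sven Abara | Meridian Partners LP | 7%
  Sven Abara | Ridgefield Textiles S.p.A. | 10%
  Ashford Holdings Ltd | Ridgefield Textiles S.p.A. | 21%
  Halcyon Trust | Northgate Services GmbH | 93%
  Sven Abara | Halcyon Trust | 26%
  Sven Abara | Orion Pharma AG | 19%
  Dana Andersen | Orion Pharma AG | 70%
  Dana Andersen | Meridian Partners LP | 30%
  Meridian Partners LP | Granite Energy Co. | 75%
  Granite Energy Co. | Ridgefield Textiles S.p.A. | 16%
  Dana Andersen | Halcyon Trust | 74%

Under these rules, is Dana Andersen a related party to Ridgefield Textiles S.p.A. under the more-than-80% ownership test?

No

By spousal attribution (R3), Dana Andersen is treated as also owning Sven Abara's interest in Halcyon Trust, giving 74% + 26% = 100%.
By spousal attribution (R3), Dana Andersen is treated as also owning Sven Abara's interest in Orion Pharma AG, giving 70% + 19% = 89%.
By spousal attribution (R3), Dana Andersen is treated as also owning Sven Abara's interest in Meridian Partners LP, giving 30% + 7% = 37%.
By spousal attribution (R3), Dana Andersen is treated as owning Sven Abara's 10% interest in Ridgefield Textiles S.p.A.
Chain via Halcyon Trust → Northgate Services GmbH (R2): 100% × 93% × 45% = 41.85% of Ridgefield Textiles S.p.A.
Chain via Orion Pharma AG → Ashford Holdings Ltd (R2): 89% × 78% × 21% = 14.5782% of Ridgefield Textiles S.p.A.
Chain via Meridian Partners LP → Granite Energy Co. (R2): 37% × 75% × 16% = 4.44% of Ridgefield Textiles S.p.A.
Direct interest in Ridgefield Textiles S.p.A: 10%.
Aggregating (R1): 41.85% + 14.5782% + 4.44% + 10% = 70.8682%.
70.8682% does not exceed the 80% threshold, so Dana is not a related party to Ridgefield Textiles S.p.A.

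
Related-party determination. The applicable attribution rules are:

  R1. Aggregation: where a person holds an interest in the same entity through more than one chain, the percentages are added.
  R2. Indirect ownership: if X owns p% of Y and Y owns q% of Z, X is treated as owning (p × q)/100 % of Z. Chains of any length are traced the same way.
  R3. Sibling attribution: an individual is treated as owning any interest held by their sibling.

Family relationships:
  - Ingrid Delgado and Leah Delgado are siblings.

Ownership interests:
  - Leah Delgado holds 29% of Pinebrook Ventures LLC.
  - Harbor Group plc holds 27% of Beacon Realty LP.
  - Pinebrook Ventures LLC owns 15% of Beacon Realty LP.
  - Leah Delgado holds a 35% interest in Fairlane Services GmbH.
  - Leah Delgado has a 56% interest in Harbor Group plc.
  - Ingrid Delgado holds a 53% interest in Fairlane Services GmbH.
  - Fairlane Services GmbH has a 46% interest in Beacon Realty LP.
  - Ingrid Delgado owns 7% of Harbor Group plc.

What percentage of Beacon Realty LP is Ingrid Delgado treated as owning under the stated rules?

61.84%

By sibling attribution (R3), Ingrid Delgado is treated as also owning Leah Delgado's interest in Harbor Group plc, giving 7% + 56% = 63%.
By sibling attribution (R3), Ingrid Delgado is treated as also owning Leah Delgado's interest in Fairlane Services GmbH, giving 53% + 35% = 88%.
By sibling attribution (R3), Ingrid Delgado is treated as owning Leah Delgado's 29% interest in Pinebrook Ventures LLC.
Chain via Harbor Group plc (R2): 63% × 27% = 17.01% of Beacon Realty LP.
Chain via Fairlane Services GmbH (R2): 88% × 46% = 40.48% of Beacon Realty LP.
Chain via Pinebrook Ventures LLC (R2): 29% × 15% = 4.35% of Beacon Realty LP.
Aggregating (R1): 17.01% + 40.48% + 4.35% = 61.84%.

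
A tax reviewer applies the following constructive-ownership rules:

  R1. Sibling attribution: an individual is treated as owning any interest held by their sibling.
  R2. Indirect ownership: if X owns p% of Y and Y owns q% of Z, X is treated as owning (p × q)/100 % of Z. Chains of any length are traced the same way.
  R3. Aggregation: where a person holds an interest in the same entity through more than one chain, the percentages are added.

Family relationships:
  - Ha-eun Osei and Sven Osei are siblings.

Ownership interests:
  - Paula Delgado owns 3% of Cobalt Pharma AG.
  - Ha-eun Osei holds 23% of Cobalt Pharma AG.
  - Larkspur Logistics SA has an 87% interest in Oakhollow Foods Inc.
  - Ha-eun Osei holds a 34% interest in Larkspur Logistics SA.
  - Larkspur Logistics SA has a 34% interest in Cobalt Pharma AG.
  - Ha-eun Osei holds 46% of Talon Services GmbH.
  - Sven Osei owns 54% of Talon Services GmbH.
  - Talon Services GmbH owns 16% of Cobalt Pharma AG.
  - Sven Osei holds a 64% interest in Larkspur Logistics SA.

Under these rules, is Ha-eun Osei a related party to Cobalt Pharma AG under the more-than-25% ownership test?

Yes

By sibling attribution (R1), Ha-eun Osei is treated as also owning Sven Osei's interest in Larkspur Logistics SA, giving 34% + 64% = 98%.
By sibling attribution (R1), Ha-eun Osei is treated as also owning Sven Osei's interest in Talon Services GmbH, giving 46% + 54% = 100%.
Chain via Larkspur Logistics SA (R2): 98% × 34% = 33.32% of Cobalt Pharma AG.
Chain via Talon Services GmbH (R2): 100% × 16% = 16% of Cobalt Pharma AG.
Direct interest in Cobalt Pharma AG: 23%.
Aggregating (R3): 33.32% + 16% + 23% = 72.32%.
72.32% exceeds the 25% threshold, so Ha-eun is a related party to Cobalt Pharma AG.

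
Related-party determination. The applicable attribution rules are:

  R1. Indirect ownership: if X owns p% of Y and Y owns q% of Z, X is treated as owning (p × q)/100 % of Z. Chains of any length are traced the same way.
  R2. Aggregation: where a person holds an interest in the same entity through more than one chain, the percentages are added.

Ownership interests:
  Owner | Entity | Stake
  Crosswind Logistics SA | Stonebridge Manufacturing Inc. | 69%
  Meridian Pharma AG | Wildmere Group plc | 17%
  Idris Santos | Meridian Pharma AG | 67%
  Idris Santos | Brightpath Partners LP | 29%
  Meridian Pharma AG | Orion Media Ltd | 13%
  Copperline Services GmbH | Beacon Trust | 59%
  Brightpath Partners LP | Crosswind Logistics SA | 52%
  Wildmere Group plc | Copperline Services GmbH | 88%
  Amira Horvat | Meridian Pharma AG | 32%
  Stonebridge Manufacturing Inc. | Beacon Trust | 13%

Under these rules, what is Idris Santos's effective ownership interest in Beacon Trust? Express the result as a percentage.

7.266364%

Chain via Brightpath Partners LP → Crosswind Logistics SA → Stonebridge Manufacturing Inc. (R1): 29% × 52% × 69% × 13% = 1.352676% of Beacon Trust.
Chain via Meridian Pharma AG → Wildmere Group plc → Copperline Services GmbH (R1): 67% × 17% × 88% × 59% = 5.913688% of Beacon Trust.
Aggregating (R2): 1.352676% + 5.913688% = 7.266364%.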